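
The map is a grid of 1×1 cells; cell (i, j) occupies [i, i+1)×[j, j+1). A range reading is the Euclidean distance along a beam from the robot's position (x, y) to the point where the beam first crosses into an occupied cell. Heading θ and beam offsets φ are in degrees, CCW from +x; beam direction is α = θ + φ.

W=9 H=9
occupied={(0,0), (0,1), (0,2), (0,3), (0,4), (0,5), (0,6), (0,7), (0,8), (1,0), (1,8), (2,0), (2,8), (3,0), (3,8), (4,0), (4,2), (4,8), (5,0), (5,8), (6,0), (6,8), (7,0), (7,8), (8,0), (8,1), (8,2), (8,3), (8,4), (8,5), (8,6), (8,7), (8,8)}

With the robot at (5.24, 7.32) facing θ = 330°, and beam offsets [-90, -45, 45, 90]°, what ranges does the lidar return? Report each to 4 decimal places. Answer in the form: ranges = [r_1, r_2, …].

beam 1: φ=-90°, α=240°
  direction (-0.5000, -0.8660); cell (5,7); t to first gridline: x 0.4800, y 0.3695 (then +2.0000 / +1.1547)
    (5,6) via y @ 0.3695
    (4,6) via x @ 0.4800
    (4,5) via y @ 1.5242
    (3,5) via x @ 2.4800
    (3,4) via y @ 2.6789
    (3,3) via y @ 3.8336
    (2,3) via x @ 4.4800
    (2,2) via y @ 4.9883
    (2,1) via y @ 6.1430
    (1,1) via x @ 6.4800
    (1,0) via y @ 7.2977  # hit
  → r_1 = 7.2977
beam 2: φ=-45°, α=285°
  direction (0.2588, -0.9659); cell (5,7); t to first gridline: x 2.9364, y 0.3313 (then +3.8637 / +1.0353)
    (5,6) via y @ 0.3313
    (5,5) via y @ 1.3666
    (5,4) via y @ 2.4018
    (6,4) via x @ 2.9364
    (6,3) via y @ 3.4371
    (6,2) via y @ 4.4724
    (6,1) via y @ 5.5077
    (6,0) via y @ 6.5429  # hit
  → r_2 = 6.5429
beam 3: φ=45°, α=15°
  direction (0.9659, 0.2588); cell (5,7); t to first gridline: x 0.7868, y 2.6273 (then +1.0353 / +3.8637)
    (6,7) via x @ 0.7868
    (7,7) via x @ 1.8221
    (7,8) via y @ 2.6273  # hit
  → r_3 = 2.6273
beam 4: φ=90°, α=60°
  direction (0.5000, 0.8660); cell (5,7); t to first gridline: x 1.5200, y 0.7852 (then +2.0000 / +1.1547)
    (5,8) via y @ 0.7852  # hit
  → r_4 = 0.7852

ranges = [7.2977, 6.5429, 2.6273, 0.7852]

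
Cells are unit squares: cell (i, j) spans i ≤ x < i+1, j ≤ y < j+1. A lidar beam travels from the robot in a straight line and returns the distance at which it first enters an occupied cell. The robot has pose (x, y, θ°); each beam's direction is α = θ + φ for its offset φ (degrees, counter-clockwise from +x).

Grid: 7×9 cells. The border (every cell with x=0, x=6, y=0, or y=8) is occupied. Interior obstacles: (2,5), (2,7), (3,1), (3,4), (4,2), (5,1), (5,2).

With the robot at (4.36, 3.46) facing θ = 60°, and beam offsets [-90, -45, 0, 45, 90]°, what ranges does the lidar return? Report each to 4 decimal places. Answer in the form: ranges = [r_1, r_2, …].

ranges = [0.9200, 1.6979, 3.2800, 1.3909, 1.0800]

beam 1: φ=-90°, α=330°
  dir = (cos 330°, sin 330°) = (0.8660, -0.5000); from cell (4,3)
  next x-line at t=0.7390, next y-line at t=0.9200; Δt_x=1.1547, Δt_y=2.0000
    x: enter (5,3) at t=0.7390
    y: enter (5,2) at t=0.9200 ← occupied
  → r_1 = 0.9200
beam 2: φ=-45°, α=15°
  dir = (cos 15°, sin 15°) = (0.9659, 0.2588); from cell (4,3)
  next x-line at t=0.6626, next y-line at t=2.0864; Δt_x=1.0353, Δt_y=3.8637
    x: enter (5,3) at t=0.6626
    x: enter (6,3) at t=1.6979 ← occupied
  → r_2 = 1.6979
beam 3: φ=0°, α=60°
  dir = (cos 60°, sin 60°) = (0.5000, 0.8660); from cell (4,3)
  next x-line at t=1.2800, next y-line at t=0.6235; Δt_x=2.0000, Δt_y=1.1547
    y: enter (4,4) at t=0.6235
    x: enter (5,4) at t=1.2800
    y: enter (5,5) at t=1.7782
    y: enter (5,6) at t=2.9329
    x: enter (6,6) at t=3.2800 ← occupied
  → r_3 = 3.2800
beam 4: φ=45°, α=105°
  dir = (cos 105°, sin 105°) = (-0.2588, 0.9659); from cell (4,3)
  next x-line at t=1.3909, next y-line at t=0.5590; Δt_x=3.8637, Δt_y=1.0353
    y: enter (4,4) at t=0.5590
    x: enter (3,4) at t=1.3909 ← occupied
  → r_4 = 1.3909
beam 5: φ=90°, α=150°
  dir = (cos 150°, sin 150°) = (-0.8660, 0.5000); from cell (4,3)
  next x-line at t=0.4157, next y-line at t=1.0800; Δt_x=1.1547, Δt_y=2.0000
    x: enter (3,3) at t=0.4157
    y: enter (3,4) at t=1.0800 ← occupied
  → r_5 = 1.0800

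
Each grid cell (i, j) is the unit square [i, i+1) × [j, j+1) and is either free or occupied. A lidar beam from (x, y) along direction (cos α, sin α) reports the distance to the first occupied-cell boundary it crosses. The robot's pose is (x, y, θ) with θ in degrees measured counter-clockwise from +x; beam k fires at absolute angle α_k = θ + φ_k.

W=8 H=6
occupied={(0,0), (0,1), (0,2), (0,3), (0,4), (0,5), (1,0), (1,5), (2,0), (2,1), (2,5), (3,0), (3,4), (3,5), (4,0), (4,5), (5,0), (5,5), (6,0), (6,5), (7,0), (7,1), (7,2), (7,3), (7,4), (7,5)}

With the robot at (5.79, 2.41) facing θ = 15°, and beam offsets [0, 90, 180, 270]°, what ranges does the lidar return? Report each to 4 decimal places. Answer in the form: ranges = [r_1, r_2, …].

ranges = [1.2527, 2.6814, 2.8884, 1.4597]

beam 1: φ=0°, α=15°
  cosα=0.9659 sinα=0.2588 | (5,2) | tMaxX 0.2174 tMaxY 2.2796 | tΔX 1.0353 tΔY 3.8637
    t=0.2174 [x] (6,2)
    t=1.2527 [x] (7,2) — stop
  → r_1 = 1.2527
beam 2: φ=90°, α=105°
  cosα=-0.2588 sinα=0.9659 | (5,2) | tMaxX 3.0523 tMaxY 0.6108 | tΔX 3.8637 tΔY 1.0353
    t=0.6108 [y] (5,3)
    t=1.6461 [y] (5,4)
    t=2.6814 [y] (5,5) — stop
  → r_2 = 2.6814
beam 3: φ=180°, α=195°
  cosα=-0.9659 sinα=-0.2588 | (5,2) | tMaxX 0.8179 tMaxY 1.5841 | tΔX 1.0353 tΔY 3.8637
    t=0.8179 [x] (4,2)
    t=1.5841 [y] (4,1)
    t=1.8531 [x] (3,1)
    t=2.8884 [x] (2,1) — stop
  → r_3 = 2.8884
beam 4: φ=270°, α=285°
  cosα=0.2588 sinα=-0.9659 | (5,2) | tMaxX 0.8114 tMaxY 0.4245 | tΔX 3.8637 tΔY 1.0353
    t=0.4245 [y] (5,1)
    t=0.8114 [x] (6,1)
    t=1.4597 [y] (6,0) — stop
  → r_4 = 1.4597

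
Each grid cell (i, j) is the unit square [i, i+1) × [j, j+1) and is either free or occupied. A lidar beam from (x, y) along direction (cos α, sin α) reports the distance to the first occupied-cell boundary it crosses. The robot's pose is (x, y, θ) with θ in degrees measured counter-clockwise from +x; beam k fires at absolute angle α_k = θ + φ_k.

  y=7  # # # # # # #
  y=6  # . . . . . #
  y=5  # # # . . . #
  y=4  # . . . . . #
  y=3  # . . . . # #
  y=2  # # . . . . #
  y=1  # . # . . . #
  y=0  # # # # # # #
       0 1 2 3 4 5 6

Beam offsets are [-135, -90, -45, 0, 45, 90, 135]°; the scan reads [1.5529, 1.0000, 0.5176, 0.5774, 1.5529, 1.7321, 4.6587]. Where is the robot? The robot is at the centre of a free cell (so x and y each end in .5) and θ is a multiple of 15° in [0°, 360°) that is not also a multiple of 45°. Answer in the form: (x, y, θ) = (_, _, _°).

The pose lattice has 25·16 = 400 candidates. Test each by forward raycasting.
  (4.5, 2.5, 210°): beam 1 = 4.6587 ≠ 1.5529 ✗
  (1.5, 1.5, 75°): beam 1 = 0.5774 ≠ 1.5529 ✗
  (1.5, 1.5, 30°): beam 1 = 0.5176 ≠ 1.5529 ✗
  …
  (5.5, 5.5, 30°): r_1=1.5529, r_2=1.0000, r_3=0.5176, r_4=0.5774, r_5=1.5529, r_6=1.7321, r_7=4.6587 — all match ✓
Only this pose fits every beam.

(x, y, θ) = (5.5, 5.5, 30°)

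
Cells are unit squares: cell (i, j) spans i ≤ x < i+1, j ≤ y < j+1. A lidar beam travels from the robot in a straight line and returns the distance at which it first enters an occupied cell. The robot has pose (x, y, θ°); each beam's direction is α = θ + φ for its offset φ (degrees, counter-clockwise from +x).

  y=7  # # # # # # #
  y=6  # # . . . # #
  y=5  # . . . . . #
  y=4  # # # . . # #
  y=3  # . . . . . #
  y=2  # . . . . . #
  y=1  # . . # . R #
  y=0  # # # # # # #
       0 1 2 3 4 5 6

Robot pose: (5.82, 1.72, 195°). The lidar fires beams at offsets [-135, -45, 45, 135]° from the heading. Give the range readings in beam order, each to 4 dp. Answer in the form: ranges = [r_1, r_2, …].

ranges = [0.3600, 4.5600, 0.8314, 0.2078]

beam 1: φ=-135°, α=60°
  cosα=0.5000 sinα=0.8660 | (5,1) | tMaxX 0.3600 tMaxY 0.3233 | tΔX 2.0000 tΔY 1.1547
    t=0.3233 [y] (5,2)
    t=0.3600 [x] (6,2) — stop
  → r_1 = 0.3600
beam 2: φ=-45°, α=150°
  cosα=-0.8660 sinα=0.5000 | (5,1) | tMaxX 0.9469 tMaxY 0.5600 | tΔX 1.1547 tΔY 2.0000
    t=0.5600 [y] (5,2)
    t=0.9469 [x] (4,2)
    t=2.1016 [x] (3,2)
    t=2.5600 [y] (3,3)
    t=3.2563 [x] (2,3)
    t=4.4110 [x] (1,3)
    t=4.5600 [y] (1,4) — stop
  → r_2 = 4.5600
beam 3: φ=45°, α=240°
  cosα=-0.5000 sinα=-0.8660 | (5,1) | tMaxX 1.6400 tMaxY 0.8314 | tΔX 2.0000 tΔY 1.1547
    t=0.8314 [y] (5,0) — stop
  → r_3 = 0.8314
beam 4: φ=135°, α=330°
  cosα=0.8660 sinα=-0.5000 | (5,1) | tMaxX 0.2078 tMaxY 1.4400 | tΔX 1.1547 tΔY 2.0000
    t=0.2078 [x] (6,1) — stop
  → r_4 = 0.2078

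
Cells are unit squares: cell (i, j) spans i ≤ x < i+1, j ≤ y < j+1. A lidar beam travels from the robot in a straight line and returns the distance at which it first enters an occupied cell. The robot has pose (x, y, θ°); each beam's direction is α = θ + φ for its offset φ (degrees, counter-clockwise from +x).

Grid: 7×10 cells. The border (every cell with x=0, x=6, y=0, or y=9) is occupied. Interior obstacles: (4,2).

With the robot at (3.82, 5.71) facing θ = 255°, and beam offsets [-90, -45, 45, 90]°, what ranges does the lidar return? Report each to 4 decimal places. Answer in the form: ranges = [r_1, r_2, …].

ranges = [2.9195, 3.2563, 4.3600, 2.2569]

beam 1: φ=-90°, α=165°
  direction (-0.9659, 0.2588); cell (3,5); t to first gridline: x 0.8489, y 1.1205 (then +1.0353 / +3.8637)
    (2,5) via x @ 0.8489
    (2,6) via y @ 1.1205
    (1,6) via x @ 1.8842
    (0,6) via x @ 2.9195  # hit
  → r_1 = 2.9195
beam 2: φ=-45°, α=210°
  direction (-0.8660, -0.5000); cell (3,5); t to first gridline: x 0.9469, y 1.4200 (then +1.1547 / +2.0000)
    (2,5) via x @ 0.9469
    (2,4) via y @ 1.4200
    (1,4) via x @ 2.1016
    (0,4) via x @ 3.2563  # hit
  → r_2 = 3.2563
beam 3: φ=45°, α=300°
  direction (0.5000, -0.8660); cell (3,5); t to first gridline: x 0.3600, y 0.8198 (then +2.0000 / +1.1547)
    (4,5) via x @ 0.3600
    (4,4) via y @ 0.8198
    (4,3) via y @ 1.9745
    (5,3) via x @ 2.3600
    (5,2) via y @ 3.1292
    (5,1) via y @ 4.2839
    (6,1) via x @ 4.3600  # hit
  → r_3 = 4.3600
beam 4: φ=90°, α=345°
  direction (0.9659, -0.2588); cell (3,5); t to first gridline: x 0.1863, y 2.7432 (then +1.0353 / +3.8637)
    (4,5) via x @ 0.1863
    (5,5) via x @ 1.2216
    (6,5) via x @ 2.2569  # hit
  → r_4 = 2.2569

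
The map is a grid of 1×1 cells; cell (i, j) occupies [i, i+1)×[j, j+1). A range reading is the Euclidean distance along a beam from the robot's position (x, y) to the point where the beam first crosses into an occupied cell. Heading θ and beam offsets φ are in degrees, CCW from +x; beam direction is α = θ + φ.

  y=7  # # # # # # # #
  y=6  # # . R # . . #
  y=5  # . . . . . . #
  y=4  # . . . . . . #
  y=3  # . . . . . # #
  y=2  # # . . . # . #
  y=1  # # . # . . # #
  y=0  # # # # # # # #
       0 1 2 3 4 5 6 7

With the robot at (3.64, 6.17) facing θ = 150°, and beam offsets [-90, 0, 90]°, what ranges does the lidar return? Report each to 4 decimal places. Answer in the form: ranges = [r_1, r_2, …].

ranges = [0.7200, 1.6600, 3.6604]

beam 1: φ=-90°, α=60°
  direction (0.5000, 0.8660); cell (3,6); t to first gridline: x 0.7200, y 0.9584 (then +2.0000 / +1.1547)
    (4,6) via x @ 0.7200  # hit
  → r_1 = 0.7200
beam 2: φ=0°, α=150°
  direction (-0.8660, 0.5000); cell (3,6); t to first gridline: x 0.7390, y 1.6600 (then +1.1547 / +2.0000)
    (2,6) via x @ 0.7390
    (2,7) via y @ 1.6600  # hit
  → r_2 = 1.6600
beam 3: φ=90°, α=240°
  direction (-0.5000, -0.8660); cell (3,6); t to first gridline: x 1.2800, y 0.1963 (then +2.0000 / +1.1547)
    (3,5) via y @ 0.1963
    (2,5) via x @ 1.2800
    (2,4) via y @ 1.3510
    (2,3) via y @ 2.5057
    (1,3) via x @ 3.2800
    (1,2) via y @ 3.6604  # hit
  → r_3 = 3.6604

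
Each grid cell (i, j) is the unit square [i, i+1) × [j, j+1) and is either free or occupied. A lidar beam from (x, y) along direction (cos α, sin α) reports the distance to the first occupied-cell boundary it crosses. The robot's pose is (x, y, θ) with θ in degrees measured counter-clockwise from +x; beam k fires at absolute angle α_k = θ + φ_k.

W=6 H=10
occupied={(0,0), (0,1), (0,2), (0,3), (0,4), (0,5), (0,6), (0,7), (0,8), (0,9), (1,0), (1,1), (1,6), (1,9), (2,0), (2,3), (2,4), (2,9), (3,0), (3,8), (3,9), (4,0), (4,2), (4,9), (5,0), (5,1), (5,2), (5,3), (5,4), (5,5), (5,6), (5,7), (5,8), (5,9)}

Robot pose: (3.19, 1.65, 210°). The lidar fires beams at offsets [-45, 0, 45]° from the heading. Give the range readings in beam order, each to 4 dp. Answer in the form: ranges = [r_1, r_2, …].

ranges = [1.2320, 1.3000, 0.6729]

beam 1: φ=-45°, α=165°
  d=(-0.9659,0.2588)  start (3,1)  tX=0.1967 tY=1.3523  stride 1/|dx|=1.0353 1/|dy|=3.8637
    cross x-line → (2,1), t=0.1967
    cross x-line → (1,1), t=1.2320 (wall)
  → r_1 = 1.2320
beam 2: φ=0°, α=210°
  d=(-0.8660,-0.5000)  start (3,1)  tX=0.2194 tY=1.3000  stride 1/|dx|=1.1547 1/|dy|=2.0000
    cross x-line → (2,1), t=0.2194
    cross y-line → (2,0), t=1.3000 (wall)
  → r_2 = 1.3000
beam 3: φ=45°, α=255°
  d=(-0.2588,-0.9659)  start (3,1)  tX=0.7341 tY=0.6729  stride 1/|dx|=3.8637 1/|dy|=1.0353
    cross y-line → (3,0), t=0.6729 (wall)
  → r_3 = 0.6729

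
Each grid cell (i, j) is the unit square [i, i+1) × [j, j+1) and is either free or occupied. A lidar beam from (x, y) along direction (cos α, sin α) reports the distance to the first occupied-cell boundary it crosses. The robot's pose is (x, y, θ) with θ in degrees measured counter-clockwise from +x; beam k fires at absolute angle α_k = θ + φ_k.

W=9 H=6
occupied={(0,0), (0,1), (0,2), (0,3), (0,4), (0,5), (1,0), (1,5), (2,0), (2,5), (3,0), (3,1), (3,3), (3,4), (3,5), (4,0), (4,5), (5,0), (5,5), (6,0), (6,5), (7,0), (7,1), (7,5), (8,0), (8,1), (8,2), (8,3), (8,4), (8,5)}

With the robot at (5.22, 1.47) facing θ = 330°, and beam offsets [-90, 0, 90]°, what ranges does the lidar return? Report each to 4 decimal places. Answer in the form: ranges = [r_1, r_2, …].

ranges = [0.5427, 0.9400, 4.0761]

beam 1: φ=-90°, α=240°
  direction (-0.5000, -0.8660); cell (5,1); t to first gridline: x 0.4400, y 0.5427 (then +2.0000 / +1.1547)
    (4,1) via x @ 0.4400
    (4,0) via y @ 0.5427  # hit
  → r_1 = 0.5427
beam 2: φ=0°, α=330°
  direction (0.8660, -0.5000); cell (5,1); t to first gridline: x 0.9007, y 0.9400 (then +1.1547 / +2.0000)
    (6,1) via x @ 0.9007
    (6,0) via y @ 0.9400  # hit
  → r_2 = 0.9400
beam 3: φ=90°, α=60°
  direction (0.5000, 0.8660); cell (5,1); t to first gridline: x 1.5600, y 0.6120 (then +2.0000 / +1.1547)
    (5,2) via y @ 0.6120
    (6,2) via x @ 1.5600
    (6,3) via y @ 1.7667
    (6,4) via y @ 2.9214
    (7,4) via x @ 3.5600
    (7,5) via y @ 4.0761  # hit
  → r_3 = 4.0761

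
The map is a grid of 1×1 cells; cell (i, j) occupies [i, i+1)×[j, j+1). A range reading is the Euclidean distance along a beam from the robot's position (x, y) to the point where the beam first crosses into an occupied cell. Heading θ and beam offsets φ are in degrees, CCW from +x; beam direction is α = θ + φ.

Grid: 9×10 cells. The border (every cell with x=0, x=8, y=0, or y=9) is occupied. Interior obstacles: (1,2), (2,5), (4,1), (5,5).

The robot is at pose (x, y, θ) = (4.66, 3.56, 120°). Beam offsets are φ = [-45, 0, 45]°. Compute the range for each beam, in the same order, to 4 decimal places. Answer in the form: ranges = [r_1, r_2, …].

ranges = [1.4908, 6.2816, 3.7891]

beam 1: φ=-45°, α=75°
  cosα=0.2588 sinα=0.9659 | (4,3) | tMaxX 1.3137 tMaxY 0.4555 | tΔX 3.8637 tΔY 1.0353
    t=0.4555 [y] (4,4)
    t=1.3137 [x] (5,4)
    t=1.4908 [y] (5,5) — stop
  → r_1 = 1.4908
beam 2: φ=0°, α=120°
  cosα=-0.5000 sinα=0.8660 | (4,3) | tMaxX 1.3200 tMaxY 0.5081 | tΔX 2.0000 tΔY 1.1547
    t=0.5081 [y] (4,4)
    t=1.3200 [x] (3,4)
    t=1.6628 [y] (3,5)
    t=2.8175 [y] (3,6)
    t=3.3200 [x] (2,6)
    t=3.9722 [y] (2,7)
    t=5.1269 [y] (2,8)
    t=5.3200 [x] (1,8)
    t=6.2816 [y] (1,9) — stop
  → r_2 = 6.2816
beam 3: φ=45°, α=165°
  cosα=-0.9659 sinα=0.2588 | (4,3) | tMaxX 0.6833 tMaxY 1.7000 | tΔX 1.0353 tΔY 3.8637
    t=0.6833 [x] (3,3)
    t=1.7000 [y] (3,4)
    t=1.7186 [x] (2,4)
    t=2.7538 [x] (1,4)
    t=3.7891 [x] (0,4) — stop
  → r_3 = 3.7891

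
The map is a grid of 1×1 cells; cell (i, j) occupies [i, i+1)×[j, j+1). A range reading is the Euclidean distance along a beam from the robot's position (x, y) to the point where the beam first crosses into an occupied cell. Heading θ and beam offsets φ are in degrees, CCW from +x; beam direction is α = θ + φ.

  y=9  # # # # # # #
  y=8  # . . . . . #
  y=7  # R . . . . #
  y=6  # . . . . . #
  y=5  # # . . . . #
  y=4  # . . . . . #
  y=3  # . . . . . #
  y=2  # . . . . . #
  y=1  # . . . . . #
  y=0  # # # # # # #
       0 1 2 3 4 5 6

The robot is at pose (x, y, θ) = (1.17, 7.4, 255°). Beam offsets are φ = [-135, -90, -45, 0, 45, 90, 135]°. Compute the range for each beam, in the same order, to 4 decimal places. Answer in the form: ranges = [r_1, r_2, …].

ranges = [0.3400, 0.1760, 0.1963, 0.6568, 1.6166, 5.0004, 3.2000]

beam 1: φ=-135°, α=120°
  cosα=-0.5000 sinα=0.8660 | (1,7) | tMaxX 0.3400 tMaxY 0.6928 | tΔX 2.0000 tΔY 1.1547
    t=0.3400 [x] (0,7) — stop
  → r_1 = 0.3400
beam 2: φ=-90°, α=165°
  cosα=-0.9659 sinα=0.2588 | (1,7) | tMaxX 0.1760 tMaxY 2.3182 | tΔX 1.0353 tΔY 3.8637
    t=0.1760 [x] (0,7) — stop
  → r_2 = 0.1760
beam 3: φ=-45°, α=210°
  cosα=-0.8660 sinα=-0.5000 | (1,7) | tMaxX 0.1963 tMaxY 0.8000 | tΔX 1.1547 tΔY 2.0000
    t=0.1963 [x] (0,7) — stop
  → r_3 = 0.1963
beam 4: φ=0°, α=255°
  cosα=-0.2588 sinα=-0.9659 | (1,7) | tMaxX 0.6568 tMaxY 0.4141 | tΔX 3.8637 tΔY 1.0353
    t=0.4141 [y] (1,6)
    t=0.6568 [x] (0,6) — stop
  → r_4 = 0.6568
beam 5: φ=45°, α=300°
  cosα=0.5000 sinα=-0.8660 | (1,7) | tMaxX 1.6600 tMaxY 0.4619 | tΔX 2.0000 tΔY 1.1547
    t=0.4619 [y] (1,6)
    t=1.6166 [y] (1,5) — stop
  → r_5 = 1.6166
beam 6: φ=90°, α=345°
  cosα=0.9659 sinα=-0.2588 | (1,7) | tMaxX 0.8593 tMaxY 1.5455 | tΔX 1.0353 tΔY 3.8637
    t=0.8593 [x] (2,7)
    t=1.5455 [y] (2,6)
    t=1.8946 [x] (3,6)
    t=2.9298 [x] (4,6)
    t=3.9651 [x] (5,6)
    t=5.0004 [x] (6,6) — stop
  → r_6 = 5.0004
beam 7: φ=135°, α=30°
  cosα=0.8660 sinα=0.5000 | (1,7) | tMaxX 0.9584 tMaxY 1.2000 | tΔX 1.1547 tΔY 2.0000
    t=0.9584 [x] (2,7)
    t=1.2000 [y] (2,8)
    t=2.1131 [x] (3,8)
    t=3.2000 [y] (3,9) — stop
  → r_7 = 3.2000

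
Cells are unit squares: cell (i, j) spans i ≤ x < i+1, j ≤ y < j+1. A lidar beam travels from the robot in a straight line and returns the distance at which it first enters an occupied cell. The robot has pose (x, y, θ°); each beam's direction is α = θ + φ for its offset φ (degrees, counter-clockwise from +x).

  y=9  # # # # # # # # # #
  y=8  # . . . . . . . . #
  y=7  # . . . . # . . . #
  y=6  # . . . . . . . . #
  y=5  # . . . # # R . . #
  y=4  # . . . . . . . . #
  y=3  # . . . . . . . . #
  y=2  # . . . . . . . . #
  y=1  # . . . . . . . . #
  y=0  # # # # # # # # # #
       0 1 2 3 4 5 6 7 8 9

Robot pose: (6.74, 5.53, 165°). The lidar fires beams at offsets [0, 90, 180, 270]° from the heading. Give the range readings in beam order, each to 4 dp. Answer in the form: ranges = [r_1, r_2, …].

beam 1: φ=0°, α=165°
  dir = (cos 165°, sin 165°) = (-0.9659, 0.2588); from cell (6,5)
  next x-line at t=0.7661, next y-line at t=1.8159; Δt_x=1.0353, Δt_y=3.8637
    x: enter (5,5) at t=0.7661 ← occupied
  → r_1 = 0.7661
beam 2: φ=90°, α=255°
  dir = (cos 255°, sin 255°) = (-0.2588, -0.9659); from cell (6,5)
  next x-line at t=2.8591, next y-line at t=0.5487; Δt_x=3.8637, Δt_y=1.0353
    y: enter (6,4) at t=0.5487
    y: enter (6,3) at t=1.5840
    y: enter (6,2) at t=2.6192
    x: enter (5,2) at t=2.8591
    y: enter (5,1) at t=3.6545
    y: enter (5,0) at t=4.6898 ← occupied
  → r_2 = 4.6898
beam 3: φ=180°, α=345°
  dir = (cos 345°, sin 345°) = (0.9659, -0.2588); from cell (6,5)
  next x-line at t=0.2692, next y-line at t=2.0478; Δt_x=1.0353, Δt_y=3.8637
    x: enter (7,5) at t=0.2692
    x: enter (8,5) at t=1.3044
    y: enter (8,4) at t=2.0478
    x: enter (9,4) at t=2.3397 ← occupied
  → r_3 = 2.3397
beam 4: φ=270°, α=75°
  dir = (cos 75°, sin 75°) = (0.2588, 0.9659); from cell (6,5)
  next x-line at t=1.0046, next y-line at t=0.4866; Δt_x=3.8637, Δt_y=1.0353
    y: enter (6,6) at t=0.4866
    x: enter (7,6) at t=1.0046
    y: enter (7,7) at t=1.5219
    y: enter (7,8) at t=2.5571
    y: enter (7,9) at t=3.5924 ← occupied
  → r_4 = 3.5924

ranges = [0.7661, 4.6898, 2.3397, 3.5924]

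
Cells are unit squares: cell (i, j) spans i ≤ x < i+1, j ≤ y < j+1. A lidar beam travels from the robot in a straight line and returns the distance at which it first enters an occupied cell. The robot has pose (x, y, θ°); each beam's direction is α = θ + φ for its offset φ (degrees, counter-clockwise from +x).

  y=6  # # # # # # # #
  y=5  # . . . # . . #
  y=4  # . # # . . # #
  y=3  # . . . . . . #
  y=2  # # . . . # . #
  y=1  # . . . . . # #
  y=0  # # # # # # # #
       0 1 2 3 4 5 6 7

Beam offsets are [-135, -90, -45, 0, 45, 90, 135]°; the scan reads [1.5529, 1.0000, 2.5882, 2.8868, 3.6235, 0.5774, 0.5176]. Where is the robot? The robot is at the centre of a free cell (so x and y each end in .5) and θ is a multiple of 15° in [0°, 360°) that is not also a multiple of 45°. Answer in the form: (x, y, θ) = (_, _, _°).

Enumerate (i+0.5, j+0.5, θ) over the 23 free cells and 16 admissible headings. For each, cast all 7 beams and compare to the given ranges.
  (3.5, 2.5, 30°): beam 2 = 1.7321 ≠ 1.0000 ✗
  (6.5, 3.5, 15°): beam 1 = 1.0000 ≠ 1.5529 ✗
  (2.5, 5.5, 300°): beam 2 = 1.7321 ≠ 1.0000 ✗
  (1.5, 5.5, 210°): beam 1 = 0.5176 ≠ 1.5529 ✗
  …
  (2.5, 3.5, 330°): r_1=1.5529, r_2=1.0000, r_3=2.5882, r_4=2.8868, r_5=3.6235, r_6=0.5774, r_7=0.5176 — all match ✓
Only this pose fits every beam.

(x, y, θ) = (2.5, 3.5, 330°)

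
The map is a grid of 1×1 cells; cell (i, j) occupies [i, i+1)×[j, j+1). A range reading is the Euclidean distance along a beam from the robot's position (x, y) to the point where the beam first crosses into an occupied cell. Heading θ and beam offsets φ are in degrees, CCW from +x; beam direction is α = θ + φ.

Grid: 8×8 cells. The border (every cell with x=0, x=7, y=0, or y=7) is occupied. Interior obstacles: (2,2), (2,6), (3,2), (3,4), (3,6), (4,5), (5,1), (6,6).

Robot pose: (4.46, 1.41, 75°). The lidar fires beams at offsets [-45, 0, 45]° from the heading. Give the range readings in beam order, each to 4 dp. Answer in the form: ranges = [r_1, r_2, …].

ranges = [0.6235, 5.7872, 0.9200]

beam 1: φ=-45°, α=30°
  dir = (cos 30°, sin 30°) = (0.8660, 0.5000); from cell (4,1)
  next x-line at t=0.6235, next y-line at t=1.1800; Δt_x=1.1547, Δt_y=2.0000
    x: enter (5,1) at t=0.6235 ← occupied
  → r_1 = 0.6235
beam 2: φ=0°, α=75°
  dir = (cos 75°, sin 75°) = (0.2588, 0.9659); from cell (4,1)
  next x-line at t=2.0864, next y-line at t=0.6108; Δt_x=3.8637, Δt_y=1.0353
    y: enter (4,2) at t=0.6108
    y: enter (4,3) at t=1.6461
    x: enter (5,3) at t=2.0864
    y: enter (5,4) at t=2.6814
    y: enter (5,5) at t=3.7166
    y: enter (5,6) at t=4.7519
    y: enter (5,7) at t=5.7872 ← occupied
  → r_2 = 5.7872
beam 3: φ=45°, α=120°
  dir = (cos 120°, sin 120°) = (-0.5000, 0.8660); from cell (4,1)
  next x-line at t=0.9200, next y-line at t=0.6813; Δt_x=2.0000, Δt_y=1.1547
    y: enter (4,2) at t=0.6813
    x: enter (3,2) at t=0.9200 ← occupied
  → r_3 = 0.9200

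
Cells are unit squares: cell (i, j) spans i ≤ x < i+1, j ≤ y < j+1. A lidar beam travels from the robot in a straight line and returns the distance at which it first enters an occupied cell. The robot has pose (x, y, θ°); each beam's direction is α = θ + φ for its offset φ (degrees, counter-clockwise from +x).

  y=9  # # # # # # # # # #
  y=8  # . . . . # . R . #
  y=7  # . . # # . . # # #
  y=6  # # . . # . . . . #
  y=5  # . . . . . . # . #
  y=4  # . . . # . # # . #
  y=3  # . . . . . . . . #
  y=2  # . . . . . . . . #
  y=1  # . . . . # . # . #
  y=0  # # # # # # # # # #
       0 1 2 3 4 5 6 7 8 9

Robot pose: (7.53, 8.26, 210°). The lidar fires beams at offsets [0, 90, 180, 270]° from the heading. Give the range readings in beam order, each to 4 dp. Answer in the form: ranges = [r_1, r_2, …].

beam 1: φ=0°, α=210°
  d=(-0.8660,-0.5000)  start (7,8)  tX=0.6120 tY=0.5200  stride 1/|dx|=1.1547 1/|dy|=2.0000
    cross y-line → (7,7), t=0.5200 (wall)
  → r_1 = 0.5200
beam 2: φ=90°, α=300°
  d=(0.5000,-0.8660)  start (7,8)  tX=0.9400 tY=0.3002  stride 1/|dx|=2.0000 1/|dy|=1.1547
    cross y-line → (7,7), t=0.3002 (wall)
  → r_2 = 0.3002
beam 3: φ=180°, α=30°
  d=(0.8660,0.5000)  start (7,8)  tX=0.5427 tY=1.4800  stride 1/|dx|=1.1547 1/|dy|=2.0000
    cross x-line → (8,8), t=0.5427
    cross y-line → (8,9), t=1.4800 (wall)
  → r_3 = 1.4800
beam 4: φ=270°, α=120°
  d=(-0.5000,0.8660)  start (7,8)  tX=1.0600 tY=0.8545  stride 1/|dx|=2.0000 1/|dy|=1.1547
    cross y-line → (7,9), t=0.8545 (wall)
  → r_4 = 0.8545

ranges = [0.5200, 0.3002, 1.4800, 0.8545]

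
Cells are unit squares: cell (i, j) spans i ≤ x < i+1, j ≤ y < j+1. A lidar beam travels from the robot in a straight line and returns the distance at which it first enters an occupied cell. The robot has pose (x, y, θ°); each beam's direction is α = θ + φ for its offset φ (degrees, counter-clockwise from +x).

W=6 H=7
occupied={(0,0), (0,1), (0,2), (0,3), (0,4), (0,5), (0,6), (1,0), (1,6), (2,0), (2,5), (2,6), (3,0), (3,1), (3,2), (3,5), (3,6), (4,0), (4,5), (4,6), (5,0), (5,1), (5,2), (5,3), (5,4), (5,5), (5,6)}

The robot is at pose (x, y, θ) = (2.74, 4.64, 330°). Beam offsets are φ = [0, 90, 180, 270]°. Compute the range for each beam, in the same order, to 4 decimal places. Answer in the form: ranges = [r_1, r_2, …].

beam 1: φ=0°, α=330°
  cosα=0.8660 sinα=-0.5000 | (2,4) | tMaxX 0.3002 tMaxY 1.2800 | tΔX 1.1547 tΔY 2.0000
    t=0.3002 [x] (3,4)
    t=1.2800 [y] (3,3)
    t=1.4549 [x] (4,3)
    t=2.6096 [x] (5,3) — stop
  → r_1 = 2.6096
beam 2: φ=90°, α=60°
  cosα=0.5000 sinα=0.8660 | (2,4) | tMaxX 0.5200 tMaxY 0.4157 | tΔX 2.0000 tΔY 1.1547
    t=0.4157 [y] (2,5) — stop
  → r_2 = 0.4157
beam 3: φ=180°, α=150°
  cosα=-0.8660 sinα=0.5000 | (2,4) | tMaxX 0.8545 tMaxY 0.7200 | tΔX 1.1547 tΔY 2.0000
    t=0.7200 [y] (2,5) — stop
  → r_3 = 0.7200
beam 4: φ=270°, α=240°
  cosα=-0.5000 sinα=-0.8660 | (2,4) | tMaxX 1.4800 tMaxY 0.7390 | tΔX 2.0000 tΔY 1.1547
    t=0.7390 [y] (2,3)
    t=1.4800 [x] (1,3)
    t=1.8937 [y] (1,2)
    t=3.0484 [y] (1,1)
    t=3.4800 [x] (0,1) — stop
  → r_4 = 3.4800

ranges = [2.6096, 0.4157, 0.7200, 3.4800]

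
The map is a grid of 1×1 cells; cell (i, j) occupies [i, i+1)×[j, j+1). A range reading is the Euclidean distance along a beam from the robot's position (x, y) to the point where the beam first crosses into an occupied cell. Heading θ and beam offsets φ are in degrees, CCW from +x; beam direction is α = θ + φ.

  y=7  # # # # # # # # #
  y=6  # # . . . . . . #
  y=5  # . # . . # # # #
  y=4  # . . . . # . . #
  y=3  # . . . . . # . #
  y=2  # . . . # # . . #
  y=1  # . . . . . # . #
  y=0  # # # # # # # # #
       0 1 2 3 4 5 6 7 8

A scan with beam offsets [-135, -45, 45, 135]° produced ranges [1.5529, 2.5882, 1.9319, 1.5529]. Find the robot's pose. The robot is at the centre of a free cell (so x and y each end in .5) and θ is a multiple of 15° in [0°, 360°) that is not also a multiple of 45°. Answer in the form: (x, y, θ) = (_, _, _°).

(x, y, θ) = (2.5, 3.5, 300°)

The pose lattice has 32·16 = 512 candidates. Test each by forward raycasting.
  (4.5, 1.5, 210°): beam 1 = 0.5176 ≠ 1.5529 ✗
  (4.5, 6.5, 210°): beam 1 = 0.5176 ≠ 1.5529 ✗
  (7.5, 6.5, 165°): beam 1 = 0.5774 ≠ 1.5529 ✗
  (1.5, 4.5, 345°): beam 1 = 0.5774 ≠ 1.5529 ✗
  (7.5, 4.5, 165°): beam 1 = 0.5774 ≠ 1.5529 ✗
  …
  (2.5, 3.5, 300°): r_1=1.5529, r_2=2.5882, r_3=1.9319, r_4=1.5529 — all match ✓
Only this pose fits every beam.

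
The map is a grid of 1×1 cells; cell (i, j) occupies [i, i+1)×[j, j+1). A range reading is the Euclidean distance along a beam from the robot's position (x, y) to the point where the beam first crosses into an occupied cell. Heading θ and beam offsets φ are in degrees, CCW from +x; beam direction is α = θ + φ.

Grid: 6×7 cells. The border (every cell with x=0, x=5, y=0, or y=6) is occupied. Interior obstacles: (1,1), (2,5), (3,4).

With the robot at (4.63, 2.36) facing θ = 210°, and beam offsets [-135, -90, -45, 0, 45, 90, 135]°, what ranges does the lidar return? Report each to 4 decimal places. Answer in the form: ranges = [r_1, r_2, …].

ranges = [1.4296, 1.8937, 3.7581, 2.7200, 1.4080, 0.7400, 0.3831]

beam 1: φ=-135°, α=75°
  direction (0.2588, 0.9659); cell (4,2); t to first gridline: x 1.4296, y 0.6626 (then +3.8637 / +1.0353)
    (4,3) via y @ 0.6626
    (5,3) via x @ 1.4296  # hit
  → r_1 = 1.4296
beam 2: φ=-90°, α=120°
  direction (-0.5000, 0.8660); cell (4,2); t to first gridline: x 1.2600, y 0.7390 (then +2.0000 / +1.1547)
    (4,3) via y @ 0.7390
    (3,3) via x @ 1.2600
    (3,4) via y @ 1.8937  # hit
  → r_2 = 1.8937
beam 3: φ=-45°, α=165°
  direction (-0.9659, 0.2588); cell (4,2); t to first gridline: x 0.6522, y 2.4728 (then +1.0353 / +3.8637)
    (3,2) via x @ 0.6522
    (2,2) via x @ 1.6875
    (2,3) via y @ 2.4728
    (1,3) via x @ 2.7228
    (0,3) via x @ 3.7581  # hit
  → r_3 = 3.7581
beam 4: φ=0°, α=210°
  direction (-0.8660, -0.5000); cell (4,2); t to first gridline: x 0.7275, y 0.7200 (then +1.1547 / +2.0000)
    (4,1) via y @ 0.7200
    (3,1) via x @ 0.7275
    (2,1) via x @ 1.8822
    (2,0) via y @ 2.7200  # hit
  → r_4 = 2.7200
beam 5: φ=45°, α=255°
  direction (-0.2588, -0.9659); cell (4,2); t to first gridline: x 2.4341, y 0.3727 (then +3.8637 / +1.0353)
    (4,1) via y @ 0.3727
    (4,0) via y @ 1.4080  # hit
  → r_5 = 1.4080
beam 6: φ=90°, α=300°
  direction (0.5000, -0.8660); cell (4,2); t to first gridline: x 0.7400, y 0.4157 (then +2.0000 / +1.1547)
    (4,1) via y @ 0.4157
    (5,1) via x @ 0.7400  # hit
  → r_6 = 0.7400
beam 7: φ=135°, α=345°
  direction (0.9659, -0.2588); cell (4,2); t to first gridline: x 0.3831, y 1.3909 (then +1.0353 / +3.8637)
    (5,2) via x @ 0.3831  # hit
  → r_7 = 0.3831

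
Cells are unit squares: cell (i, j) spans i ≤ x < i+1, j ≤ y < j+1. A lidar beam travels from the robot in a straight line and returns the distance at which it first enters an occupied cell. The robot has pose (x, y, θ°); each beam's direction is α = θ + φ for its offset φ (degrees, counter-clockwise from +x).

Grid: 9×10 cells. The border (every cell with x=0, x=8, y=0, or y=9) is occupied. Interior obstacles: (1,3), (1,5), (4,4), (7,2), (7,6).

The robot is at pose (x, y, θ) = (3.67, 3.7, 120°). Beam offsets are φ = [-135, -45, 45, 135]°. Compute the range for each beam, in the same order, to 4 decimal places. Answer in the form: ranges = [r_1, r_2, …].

beam 1: φ=-135°, α=345°
  d=(0.9659,-0.2588)  start (3,3)  tX=0.3416 tY=2.7046  stride 1/|dx|=1.0353 1/|dy|=3.8637
    cross x-line → (4,3), t=0.3416
    cross x-line → (5,3), t=1.3769
    cross x-line → (6,3), t=2.4122
    cross y-line → (6,2), t=2.7046
    cross x-line → (7,2), t=3.4475 (wall)
  → r_1 = 3.4475
beam 2: φ=-45°, α=75°
  d=(0.2588,0.9659)  start (3,3)  tX=1.2750 tY=0.3106  stride 1/|dx|=3.8637 1/|dy|=1.0353
    cross y-line → (3,4), t=0.3106
    cross x-line → (4,4), t=1.2750 (wall)
  → r_2 = 1.2750
beam 3: φ=45°, α=165°
  d=(-0.9659,0.2588)  start (3,3)  tX=0.6936 tY=1.1591  stride 1/|dx|=1.0353 1/|dy|=3.8637
    cross x-line → (2,3), t=0.6936
    cross y-line → (2,4), t=1.1591
    cross x-line → (1,4), t=1.7289
    cross x-line → (0,4), t=2.7642 (wall)
  → r_3 = 2.7642
beam 4: φ=135°, α=255°
  d=(-0.2588,-0.9659)  start (3,3)  tX=2.5887 tY=0.7247  stride 1/|dx|=3.8637 1/|dy|=1.0353
    cross y-line → (3,2), t=0.7247
    cross y-line → (3,1), t=1.7600
    cross x-line → (2,1), t=2.5887
    cross y-line → (2,0), t=2.7952 (wall)
  → r_4 = 2.7952

ranges = [3.4475, 1.2750, 2.7642, 2.7952]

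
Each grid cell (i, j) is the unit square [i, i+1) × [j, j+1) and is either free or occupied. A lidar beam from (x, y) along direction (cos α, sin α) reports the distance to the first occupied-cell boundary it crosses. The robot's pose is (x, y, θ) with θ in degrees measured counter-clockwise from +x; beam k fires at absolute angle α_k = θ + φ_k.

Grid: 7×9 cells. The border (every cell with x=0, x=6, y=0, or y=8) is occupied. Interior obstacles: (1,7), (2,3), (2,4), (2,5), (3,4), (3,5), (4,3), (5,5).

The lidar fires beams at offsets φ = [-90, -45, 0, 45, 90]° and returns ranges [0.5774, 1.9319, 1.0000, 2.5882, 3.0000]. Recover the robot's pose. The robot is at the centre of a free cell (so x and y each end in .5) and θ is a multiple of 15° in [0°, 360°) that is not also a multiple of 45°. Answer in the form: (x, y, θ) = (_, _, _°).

Enumerate (i+0.5, j+0.5, θ) over the 27 free cells and 16 admissible headings. For each, cast all 5 beams and compare to the given ranges.
  (5.5, 6.5, 60°): beam 2 = 0.5176 ≠ 1.9319 ✗
  (3.5, 1.5, 240°): beam 1 = 2.8868 ≠ 0.5774 ✗
  (3.5, 6.5, 300°): beam 1 = 1.0000 ≠ 0.5774 ✗
  (1.5, 6.5, 210°): beam 2 = 0.5176 ≠ 1.9319 ✗
  …
  (5.5, 2.5, 120°): r_1=0.5774, r_2=1.9319, r_3=1.0000, r_4=2.5882, r_5=3.0000 — all match ✓
Only this pose fits every beam.

(x, y, θ) = (5.5, 2.5, 120°)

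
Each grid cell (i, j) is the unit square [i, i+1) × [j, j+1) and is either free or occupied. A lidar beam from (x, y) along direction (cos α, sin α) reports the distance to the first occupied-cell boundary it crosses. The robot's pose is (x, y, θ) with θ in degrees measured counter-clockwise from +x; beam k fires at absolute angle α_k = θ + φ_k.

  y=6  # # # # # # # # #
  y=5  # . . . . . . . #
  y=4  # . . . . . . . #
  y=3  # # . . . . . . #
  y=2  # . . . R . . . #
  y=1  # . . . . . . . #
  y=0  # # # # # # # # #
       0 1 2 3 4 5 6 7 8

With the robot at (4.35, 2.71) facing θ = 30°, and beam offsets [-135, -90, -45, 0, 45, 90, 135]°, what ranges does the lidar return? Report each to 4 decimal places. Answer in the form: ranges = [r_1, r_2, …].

ranges = [1.7703, 1.9745, 3.7788, 4.2147, 3.4061, 3.7990, 2.4329]

beam 1: φ=-135°, α=255°
  d=(-0.2588,-0.9659)  start (4,2)  tX=1.3523 tY=0.7350  stride 1/|dx|=3.8637 1/|dy|=1.0353
    cross y-line → (4,1), t=0.7350
    cross x-line → (3,1), t=1.3523
    cross y-line → (3,0), t=1.7703 (wall)
  → r_1 = 1.7703
beam 2: φ=-90°, α=300°
  d=(0.5000,-0.8660)  start (4,2)  tX=1.3000 tY=0.8198  stride 1/|dx|=2.0000 1/|dy|=1.1547
    cross y-line → (4,1), t=0.8198
    cross x-line → (5,1), t=1.3000
    cross y-line → (5,0), t=1.9745 (wall)
  → r_2 = 1.9745
beam 3: φ=-45°, α=345°
  d=(0.9659,-0.2588)  start (4,2)  tX=0.6729 tY=2.7432  stride 1/|dx|=1.0353 1/|dy|=3.8637
    cross x-line → (5,2), t=0.6729
    cross x-line → (6,2), t=1.7082
    cross y-line → (6,1), t=2.7432
    cross x-line → (7,1), t=2.7435
    cross x-line → (8,1), t=3.7788 (wall)
  → r_3 = 3.7788
beam 4: φ=0°, α=30°
  d=(0.8660,0.5000)  start (4,2)  tX=0.7506 tY=0.5800  stride 1/|dx|=1.1547 1/|dy|=2.0000
    cross y-line → (4,3), t=0.5800
    cross x-line → (5,3), t=0.7506
    cross x-line → (6,3), t=1.9053
    cross y-line → (6,4), t=2.5800
    cross x-line → (7,4), t=3.0600
    cross x-line → (8,4), t=4.2147 (wall)
  → r_4 = 4.2147
beam 5: φ=45°, α=75°
  d=(0.2588,0.9659)  start (4,2)  tX=2.5114 tY=0.3002  stride 1/|dx|=3.8637 1/|dy|=1.0353
    cross y-line → (4,3), t=0.3002
    cross y-line → (4,4), t=1.3355
    cross y-line → (4,5), t=2.3708
    cross x-line → (5,5), t=2.5114
    cross y-line → (5,6), t=3.4061 (wall)
  → r_5 = 3.4061
beam 6: φ=90°, α=120°
  d=(-0.5000,0.8660)  start (4,2)  tX=0.7000 tY=0.3349  stride 1/|dx|=2.0000 1/|dy|=1.1547
    cross y-line → (4,3), t=0.3349
    cross x-line → (3,3), t=0.7000
    cross y-line → (3,4), t=1.4896
    cross y-line → (3,5), t=2.6443
    cross x-line → (2,5), t=2.7000
    cross y-line → (2,6), t=3.7990 (wall)
  → r_6 = 3.7990
beam 7: φ=135°, α=165°
  d=(-0.9659,0.2588)  start (4,2)  tX=0.3623 tY=1.1205  stride 1/|dx|=1.0353 1/|dy|=3.8637
    cross x-line → (3,2), t=0.3623
    cross y-line → (3,3), t=1.1205
    cross x-line → (2,3), t=1.3976
    cross x-line → (1,3), t=2.4329 (wall)
  → r_7 = 2.4329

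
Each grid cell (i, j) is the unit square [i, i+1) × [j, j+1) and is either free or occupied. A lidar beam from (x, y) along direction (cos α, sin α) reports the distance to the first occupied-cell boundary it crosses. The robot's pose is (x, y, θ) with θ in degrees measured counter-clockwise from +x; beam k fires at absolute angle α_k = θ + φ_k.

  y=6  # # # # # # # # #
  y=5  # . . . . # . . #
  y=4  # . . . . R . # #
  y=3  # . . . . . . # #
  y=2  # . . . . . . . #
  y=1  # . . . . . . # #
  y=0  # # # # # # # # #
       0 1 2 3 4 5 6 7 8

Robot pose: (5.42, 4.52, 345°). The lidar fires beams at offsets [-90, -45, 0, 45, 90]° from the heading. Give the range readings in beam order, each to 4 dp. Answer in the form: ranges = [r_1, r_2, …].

ranges = [3.6442, 3.1600, 1.6357, 2.9600, 0.4969]

beam 1: φ=-90°, α=255°
  d=(-0.2588,-0.9659)  start (5,4)  tX=1.6228 tY=0.5383  stride 1/|dx|=3.8637 1/|dy|=1.0353
    cross y-line → (5,3), t=0.5383
    cross y-line → (5,2), t=1.5736
    cross x-line → (4,2), t=1.6228
    cross y-line → (4,1), t=2.6089
    cross y-line → (4,0), t=3.6442 (wall)
  → r_1 = 3.6442
beam 2: φ=-45°, α=300°
  d=(0.5000,-0.8660)  start (5,4)  tX=1.1600 tY=0.6004  stride 1/|dx|=2.0000 1/|dy|=1.1547
    cross y-line → (5,3), t=0.6004
    cross x-line → (6,3), t=1.1600
    cross y-line → (6,2), t=1.7551
    cross y-line → (6,1), t=2.9098
    cross x-line → (7,1), t=3.1600 (wall)
  → r_2 = 3.1600
beam 3: φ=0°, α=345°
  d=(0.9659,-0.2588)  start (5,4)  tX=0.6005 tY=2.0091  stride 1/|dx|=1.0353 1/|dy|=3.8637
    cross x-line → (6,4), t=0.6005
    cross x-line → (7,4), t=1.6357 (wall)
  → r_3 = 1.6357
beam 4: φ=45°, α=30°
  d=(0.8660,0.5000)  start (5,4)  tX=0.6697 tY=0.9600  stride 1/|dx|=1.1547 1/|dy|=2.0000
    cross x-line → (6,4), t=0.6697
    cross y-line → (6,5), t=0.9600
    cross x-line → (7,5), t=1.8244
    cross y-line → (7,6), t=2.9600 (wall)
  → r_4 = 2.9600
beam 5: φ=90°, α=75°
  d=(0.2588,0.9659)  start (5,4)  tX=2.2409 tY=0.4969  stride 1/|dx|=3.8637 1/|dy|=1.0353
    cross y-line → (5,5), t=0.4969 (wall)
  → r_5 = 0.4969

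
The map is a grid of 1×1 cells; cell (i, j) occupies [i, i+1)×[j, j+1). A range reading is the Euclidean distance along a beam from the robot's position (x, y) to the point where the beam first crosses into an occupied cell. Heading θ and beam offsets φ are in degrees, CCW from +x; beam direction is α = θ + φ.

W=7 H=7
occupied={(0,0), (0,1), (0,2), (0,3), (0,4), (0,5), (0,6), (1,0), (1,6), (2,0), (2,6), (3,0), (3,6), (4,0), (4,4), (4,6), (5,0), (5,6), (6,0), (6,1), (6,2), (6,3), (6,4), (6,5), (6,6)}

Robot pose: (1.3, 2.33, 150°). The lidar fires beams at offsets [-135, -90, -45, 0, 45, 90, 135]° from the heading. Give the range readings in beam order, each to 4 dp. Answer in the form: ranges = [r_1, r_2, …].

ranges = [4.8658, 4.2378, 1.1591, 0.3464, 0.3106, 0.6000, 1.3769]

beam 1: φ=-135°, α=15°
  direction (0.9659, 0.2588); cell (1,2); t to first gridline: x 0.7247, y 2.5887 (then +1.0353 / +3.8637)
    (2,2) via x @ 0.7247
    (3,2) via x @ 1.7600
    (3,3) via y @ 2.5887
    (4,3) via x @ 2.7952
    (5,3) via x @ 3.8305
    (6,3) via x @ 4.8658  # hit
  → r_1 = 4.8658
beam 2: φ=-90°, α=60°
  direction (0.5000, 0.8660); cell (1,2); t to first gridline: x 1.4000, y 0.7736 (then +2.0000 / +1.1547)
    (1,3) via y @ 0.7736
    (2,3) via x @ 1.4000
    (2,4) via y @ 1.9283
    (2,5) via y @ 3.0831
    (3,5) via x @ 3.4000
    (3,6) via y @ 4.2378  # hit
  → r_2 = 4.2378
beam 3: φ=-45°, α=105°
  direction (-0.2588, 0.9659); cell (1,2); t to first gridline: x 1.1591, y 0.6936 (then +3.8637 / +1.0353)
    (1,3) via y @ 0.6936
    (0,3) via x @ 1.1591  # hit
  → r_3 = 1.1591
beam 4: φ=0°, α=150°
  direction (-0.8660, 0.5000); cell (1,2); t to first gridline: x 0.3464, y 1.3400 (then +1.1547 / +2.0000)
    (0,2) via x @ 0.3464  # hit
  → r_4 = 0.3464
beam 5: φ=45°, α=195°
  direction (-0.9659, -0.2588); cell (1,2); t to first gridline: x 0.3106, y 1.2750 (then +1.0353 / +3.8637)
    (0,2) via x @ 0.3106  # hit
  → r_5 = 0.3106
beam 6: φ=90°, α=240°
  direction (-0.5000, -0.8660); cell (1,2); t to first gridline: x 0.6000, y 0.3811 (then +2.0000 / +1.1547)
    (1,1) via y @ 0.3811
    (0,1) via x @ 0.6000  # hit
  → r_6 = 0.6000
beam 7: φ=135°, α=285°
  direction (0.2588, -0.9659); cell (1,2); t to first gridline: x 2.7046, y 0.3416 (then +3.8637 / +1.0353)
    (1,1) via y @ 0.3416
    (1,0) via y @ 1.3769  # hit
  → r_7 = 1.3769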